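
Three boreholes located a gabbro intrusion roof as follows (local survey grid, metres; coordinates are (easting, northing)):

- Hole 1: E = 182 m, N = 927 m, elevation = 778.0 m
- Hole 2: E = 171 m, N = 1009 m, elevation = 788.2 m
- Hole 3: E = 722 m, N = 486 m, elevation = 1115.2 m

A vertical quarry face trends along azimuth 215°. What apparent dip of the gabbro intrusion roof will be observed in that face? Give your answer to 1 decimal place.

Let the plane be z = a·E + b·N + c.
Hole 2−Hole 1: −11a + 82b = 10.2;  Hole 3−Hole 1: 540a − 441b = 337.2.
Solving gives a = 0.81535, b = 0.23377.
Unit vector along 215° is (sin 215°, cos 215°) = (-0.5736, -0.8192).
Slope in that direction = a·(-0.5736) + b·(-0.8192) = −0.65916.
Apparent dip = arctan|0.65916| = 33.4° (true dip is 40.3°, so apparent ≤ true as expected).

33.4°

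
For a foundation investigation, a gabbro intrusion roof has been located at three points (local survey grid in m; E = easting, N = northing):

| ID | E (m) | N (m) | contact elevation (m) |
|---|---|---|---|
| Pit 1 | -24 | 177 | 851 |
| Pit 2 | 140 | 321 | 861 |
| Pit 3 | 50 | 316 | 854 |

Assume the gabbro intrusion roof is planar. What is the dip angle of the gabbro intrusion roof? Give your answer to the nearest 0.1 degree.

4.7°

Two edge vectors: Pit 1→Pit 2 = (164, 144, 10), Pit 1→Pit 3 = (74, 139, 3).
Normal n = (Pit 1→Pit 2) × (Pit 1→Pit 3) = (-958, 248, 12140).
So ∂z/∂E = −n_x/n_z = 0.07891 and ∂z/∂N = −n_y/n_z = −0.02043.
Gradient magnitude |∇z| = √(a² + b²) = √(0.00623 + 0.00042) = 0.08151.
True dip = arctan(0.08151) = 4.7°, dipping toward WNW (azimuth ≈ 285°).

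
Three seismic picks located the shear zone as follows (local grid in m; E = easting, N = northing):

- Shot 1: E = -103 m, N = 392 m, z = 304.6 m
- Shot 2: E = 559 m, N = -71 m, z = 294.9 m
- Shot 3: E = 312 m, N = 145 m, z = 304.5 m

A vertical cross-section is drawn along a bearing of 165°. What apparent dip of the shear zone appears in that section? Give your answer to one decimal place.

6.4°

Two edge vectors: Shot 1→Shot 2 = (662, -463, -9.7), Shot 1→Shot 3 = (415, -247, -0.1).
Normal n = (Shot 1→Shot 2) × (Shot 1→Shot 3) = (-2349.6, -3959.3, 28631).
So ∂z/∂E = −n_x/n_z = 0.08206 and ∂z/∂N = −n_y/n_z = 0.13829.
Unit vector along 165° is (sin 165°, cos 165°) = (0.2588, -0.9659).
Slope in that direction = a·(0.2588) + b·(-0.9659) = −0.11234.
Apparent dip = arctan|0.11234| = 6.4° (true dip is 9.1°, so apparent ≤ true as expected).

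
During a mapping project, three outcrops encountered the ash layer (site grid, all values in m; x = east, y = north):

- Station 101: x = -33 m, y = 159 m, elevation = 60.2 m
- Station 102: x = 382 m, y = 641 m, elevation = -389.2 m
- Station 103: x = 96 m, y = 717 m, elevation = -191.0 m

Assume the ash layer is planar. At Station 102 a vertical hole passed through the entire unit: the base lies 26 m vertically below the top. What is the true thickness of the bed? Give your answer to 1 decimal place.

20.2 m

Two edge vectors: Station 101→Station 102 = (415, 482, -449.4), Station 101→Station 103 = (129, 558, -251.2).
Normal n = (Station 101→Station 102) × (Station 101→Station 103) = (129686.8, 46275.4, 169392).
So ∂z/∂x = −n_x/n_z = −0.76560 and ∂z/∂y = −n_y/n_z = −0.27319.
|∇z| = √(a²+b²) = 0.81288, so dip δ = arctan(0.81288) = 39.11°.
True thickness = vertical thickness × cos δ = 26 × cos 39.11° = 20.2 m.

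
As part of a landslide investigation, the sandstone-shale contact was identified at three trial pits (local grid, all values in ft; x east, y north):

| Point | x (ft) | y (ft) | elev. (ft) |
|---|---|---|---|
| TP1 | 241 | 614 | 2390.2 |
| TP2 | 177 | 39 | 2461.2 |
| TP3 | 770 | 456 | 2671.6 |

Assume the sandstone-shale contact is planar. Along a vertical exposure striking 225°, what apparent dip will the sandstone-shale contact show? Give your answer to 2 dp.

Let the plane be z = a·x + b·y + c.
TP2−TP1: −64a − 575b = 71;  TP3−TP1: 529a − 158b = 281.4.
Solving gives a = 0.47914, b = −0.17681.
Unit vector along 225° is (sin 225°, cos 225°) = (-0.7071, -0.7071).
Slope in that direction = a·(-0.7071) + b·(-0.7071) = −0.21378.
Apparent dip = arctan|0.21378| = 12.07° (true dip is 27.1°, so apparent ≤ true as expected).

12.07°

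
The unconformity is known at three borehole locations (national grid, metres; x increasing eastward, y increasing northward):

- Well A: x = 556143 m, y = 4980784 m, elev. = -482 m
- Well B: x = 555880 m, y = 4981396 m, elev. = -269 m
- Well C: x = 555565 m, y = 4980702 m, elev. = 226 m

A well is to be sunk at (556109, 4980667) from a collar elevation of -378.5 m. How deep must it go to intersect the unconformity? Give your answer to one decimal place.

Let the plane be z = a·x + b·y + c.
Well B−Well A: −263a + 612b = 213;  Well C−Well A: −578a − 82b = 708.
Solving gives a = −1.201064743, b = −0.168104620.
Then c = -482 − a·556143 − b·4980784 = 1504774.55.
At (556109, 4980667): z_contact = −667922.91 − 837273.13 + 1504774.55 = -421.50 m.
Depth below ground = -378.5 − (-421.50) = 43.0 m.

43.0 m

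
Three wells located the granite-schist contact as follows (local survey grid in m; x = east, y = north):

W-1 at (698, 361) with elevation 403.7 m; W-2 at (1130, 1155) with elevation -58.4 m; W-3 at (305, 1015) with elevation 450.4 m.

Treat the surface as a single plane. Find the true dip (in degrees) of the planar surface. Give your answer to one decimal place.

Let the plane be z = a·x + b·y + c.
W-2−W-1: 432a + 794b = −462.1;  W-3−W-1: −393a + 654b = 46.7.
Solving gives a = −0.57065, b = −0.27151.
Gradient magnitude |∇z| = √(a² + b²) = √(0.32564 + 0.07372) = 0.63195.
True dip = arctan(0.63195) = 32.3°, dipping toward ENE (azimuth ≈ 065°).

32.3°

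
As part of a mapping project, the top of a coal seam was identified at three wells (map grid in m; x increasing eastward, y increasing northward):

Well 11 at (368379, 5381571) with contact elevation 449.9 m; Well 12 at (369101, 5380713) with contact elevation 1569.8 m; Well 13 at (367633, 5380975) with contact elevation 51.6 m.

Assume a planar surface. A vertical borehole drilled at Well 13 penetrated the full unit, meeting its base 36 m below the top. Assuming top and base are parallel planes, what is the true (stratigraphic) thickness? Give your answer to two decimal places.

Let the plane be z = a·x + b·y + c.
Well 12−Well 11: 722a − 858b = 1119.9;  Well 13−Well 11: −746a − 596b = −398.3.
Solving gives a = 0.94284, b = −0.51185.
|∇z| = √(a²+b²) = 1.07282, so dip δ = arctan(1.07282) = 47.01°.
True thickness = vertical thickness × cos δ = 36 × cos 47.01° = 24.55 m.

24.55 m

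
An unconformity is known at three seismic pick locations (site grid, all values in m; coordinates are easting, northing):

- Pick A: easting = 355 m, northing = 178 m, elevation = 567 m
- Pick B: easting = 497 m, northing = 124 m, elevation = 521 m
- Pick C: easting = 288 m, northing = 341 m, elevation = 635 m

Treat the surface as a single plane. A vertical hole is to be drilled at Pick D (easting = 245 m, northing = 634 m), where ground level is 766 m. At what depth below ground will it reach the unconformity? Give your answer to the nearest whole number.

24 m

Let the plane be z = a·easting + b·northing + c.
Pick B−Pick A: 142a − 54b = −46;  Pick C−Pick A: −67a + 163b = 68.
Solving gives a = −0.19592, b = 0.33664.
Then c = 567 − a·355 − b·178 = 576.63.
At (245, 634): z_contact = −48.0 + 213.4 + 576.63 = 742.1 m.
Depth below ground = 766 − 742.1 = 24 m.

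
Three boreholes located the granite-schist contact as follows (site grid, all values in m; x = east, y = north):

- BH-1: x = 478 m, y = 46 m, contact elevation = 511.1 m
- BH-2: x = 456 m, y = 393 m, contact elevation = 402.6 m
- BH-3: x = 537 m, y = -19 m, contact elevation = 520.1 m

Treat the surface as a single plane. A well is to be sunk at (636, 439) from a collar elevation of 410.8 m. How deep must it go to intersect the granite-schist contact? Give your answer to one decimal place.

60.3 m

Let the plane be z = a·x + b·y + c.
BH-2−BH-1: −22a + 347b = −108.5;  BH-3−BH-1: 59a − 65b = 9.
Solving gives a = −0.20635, b = −0.32576.
Then c = 511.1 − a·478 − b·46 = 624.72.
At (636, 439): z_contact = −131.24 − 143.01 + 624.72 = 350.47 m.
Depth below ground = 410.8 − 350.47 = 60.3 m.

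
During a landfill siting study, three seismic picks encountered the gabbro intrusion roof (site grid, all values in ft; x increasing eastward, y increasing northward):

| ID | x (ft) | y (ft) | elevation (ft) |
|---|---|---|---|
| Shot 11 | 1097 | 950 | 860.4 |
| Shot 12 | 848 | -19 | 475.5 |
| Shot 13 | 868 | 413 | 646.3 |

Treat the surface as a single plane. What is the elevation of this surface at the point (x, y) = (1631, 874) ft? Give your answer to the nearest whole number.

835 ft

Two edge vectors: Shot 11→Shot 12 = (-249, -969, -384.9), Shot 11→Shot 13 = (-229, -537, -214.1).
Normal n = (Shot 11→Shot 12) × (Shot 11→Shot 13) = (771.6, 34831.2, -88188).
So ∂z/∂x = −n_x/n_z = 0.00875 and ∂z/∂y = −n_y/n_z = 0.39497.
Intercept c from Shot 11: 860.4 − 9.60 − 375.22 = 475.58.
At (1631, 874): z = 14.3 + 345.2 + 475.58 = 835.1 ft.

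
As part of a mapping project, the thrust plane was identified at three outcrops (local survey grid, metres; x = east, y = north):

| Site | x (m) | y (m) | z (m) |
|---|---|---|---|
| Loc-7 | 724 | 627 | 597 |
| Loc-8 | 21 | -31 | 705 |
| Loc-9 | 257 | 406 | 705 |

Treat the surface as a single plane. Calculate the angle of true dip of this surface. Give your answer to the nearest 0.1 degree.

19.4°

Two edge vectors: Loc-7→Loc-8 = (-703, -658, 108), Loc-7→Loc-9 = (-467, -221, 108).
Normal n = (Loc-7→Loc-8) × (Loc-7→Loc-9) = (-47196, 25488, -151923).
So ∂z/∂x = −n_x/n_z = −0.31066 and ∂z/∂y = −n_y/n_z = 0.16777.
Gradient magnitude |∇z| = √(a² + b²) = √(0.09651 + 0.02815) = 0.35306.
True dip = arctan(0.35306) = 19.4°, dipping toward ESE (azimuth ≈ 118°).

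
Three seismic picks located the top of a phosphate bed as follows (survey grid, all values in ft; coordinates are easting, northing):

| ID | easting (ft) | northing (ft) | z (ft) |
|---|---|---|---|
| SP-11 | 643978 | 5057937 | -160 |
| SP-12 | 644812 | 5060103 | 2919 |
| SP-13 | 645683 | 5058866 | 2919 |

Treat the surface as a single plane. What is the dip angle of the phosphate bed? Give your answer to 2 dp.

57.93°

Let the plane be z = a·easting + b·northing + c.
SP-12−SP-11: 834a + 2166b = 3079;  SP-13−SP-11: 1705a + 929b = 3079.
Solving gives a = 1.30514, b = 0.91898.
Gradient magnitude |∇z| = √(a² + b²) = √(1.70340 + 0.84452) = 1.59622.
True dip = arctan(1.59622) = 57.93°, dipping toward SW (azimuth ≈ 235°).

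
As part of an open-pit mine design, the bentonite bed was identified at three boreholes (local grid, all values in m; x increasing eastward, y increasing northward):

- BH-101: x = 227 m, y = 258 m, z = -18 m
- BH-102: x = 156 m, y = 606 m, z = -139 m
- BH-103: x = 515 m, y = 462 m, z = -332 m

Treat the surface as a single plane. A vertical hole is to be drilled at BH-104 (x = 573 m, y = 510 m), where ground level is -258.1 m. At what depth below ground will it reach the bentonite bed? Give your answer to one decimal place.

140.6 m

Two edge vectors: BH-101→BH-102 = (-71, 348, -121), BH-101→BH-103 = (288, 204, -314).
Normal n = (BH-101→BH-102) × (BH-101→BH-103) = (-84588, -57142, -114708).
So ∂z/∂x = −n_x/n_z = −0.73742 and ∂z/∂y = −n_y/n_z = −0.49815.
Intercept c from BH-101: -18 + 167.39 + 128.52 = 277.92.
At (573, 510): z_contact = −422.54 − 254.06 + 277.92 = -398.68 m.
Depth below ground = -258.1 − (-398.68) = 140.6 m.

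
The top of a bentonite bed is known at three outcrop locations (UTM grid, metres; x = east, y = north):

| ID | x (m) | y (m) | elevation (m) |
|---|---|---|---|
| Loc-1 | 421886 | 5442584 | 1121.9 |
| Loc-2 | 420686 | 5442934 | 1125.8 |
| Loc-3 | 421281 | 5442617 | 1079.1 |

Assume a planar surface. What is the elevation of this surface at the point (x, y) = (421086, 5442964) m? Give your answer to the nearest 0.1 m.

1170.3 m

Two edge vectors: Loc-1→Loc-2 = (-1200, 350, 3.9), Loc-1→Loc-3 = (-605, 33, -42.8).
Normal n = (Loc-1→Loc-2) × (Loc-1→Loc-3) = (-15108.7, -53719.5, 172150).
So ∂z/∂x = −n_x/n_z = 0.087764740 and ∂z/∂y = −n_y/n_z = 0.312050537.
Intercept c from Loc-1: 1121.9 − 37026.72 − 1698361.26 = −1734266.08.
At (421086, 5442964): z = 36956.5 + 1698479.8 − 1734266.08 = 1170.3 m.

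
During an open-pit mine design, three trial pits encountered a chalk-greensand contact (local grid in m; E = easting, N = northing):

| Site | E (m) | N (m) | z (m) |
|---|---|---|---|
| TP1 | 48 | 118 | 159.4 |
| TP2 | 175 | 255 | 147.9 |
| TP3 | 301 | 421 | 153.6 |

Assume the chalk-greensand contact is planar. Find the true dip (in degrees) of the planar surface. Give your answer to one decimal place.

Two edge vectors: TP1→TP2 = (127, 137, -11.5), TP1→TP3 = (253, 303, -5.8).
Normal n = (TP1→TP2) × (TP1→TP3) = (2689.9, -2172.9, 3820).
So ∂z/∂E = −n_x/n_z = −0.70416 and ∂z/∂N = −n_y/n_z = 0.56882.
Gradient magnitude |∇z| = √(a² + b²) = √(0.49584 + 0.32356) = 0.90521.
True dip = arctan(0.90521) = 42.2°, dipping toward SE (azimuth ≈ 129°).

42.2°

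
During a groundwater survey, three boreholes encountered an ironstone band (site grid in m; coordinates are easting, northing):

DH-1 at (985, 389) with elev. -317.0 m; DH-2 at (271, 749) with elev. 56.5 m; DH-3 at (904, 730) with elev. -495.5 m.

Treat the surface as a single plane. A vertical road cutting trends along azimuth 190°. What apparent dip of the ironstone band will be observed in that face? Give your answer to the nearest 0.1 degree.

41.3°

Two edge vectors: DH-1→DH-2 = (-714, 360, 373.5), DH-1→DH-3 = (-81, 341, -178.5).
Normal n = (DH-1→DH-2) × (DH-1→DH-3) = (-191623.5, -157702.5, -214314).
So ∂z/∂easting = −n_x/n_z = −0.89412 and ∂z/∂northing = −n_y/n_z = −0.73585.
Unit vector along 190° is (sin 190°, cos 190°) = (-0.1736, -0.9848).
Slope in that direction = a·(-0.1736) + b·(-0.9848) = 0.87993.
Apparent dip = arctan|0.87993| = 41.3° (true dip is 49.2°, so apparent ≤ true as expected).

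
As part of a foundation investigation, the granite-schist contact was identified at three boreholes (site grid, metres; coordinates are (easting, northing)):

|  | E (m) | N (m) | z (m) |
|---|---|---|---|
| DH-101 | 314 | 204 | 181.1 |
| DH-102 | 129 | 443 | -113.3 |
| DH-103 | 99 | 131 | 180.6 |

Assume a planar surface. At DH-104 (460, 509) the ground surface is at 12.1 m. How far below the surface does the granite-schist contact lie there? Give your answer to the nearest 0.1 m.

Two edge vectors: DH-101→DH-102 = (-185, 239, -294.4), DH-101→DH-103 = (-215, -73, -0.5).
Normal n = (DH-101→DH-102) × (DH-101→DH-103) = (-21610.7, 63203.5, 64890).
So ∂z/∂E = −n_x/n_z = 0.33304 and ∂z/∂N = −n_y/n_z = −0.97401.
Intercept c from DH-101: 181.1 − 104.57 + 198.70 = 275.22.
At (460, 509): z_contact = 153.20 − 495.77 + 275.22 = -67.35 m.
Depth below ground = 12.1 − (-67.35) = 79.4 m.

79.4 m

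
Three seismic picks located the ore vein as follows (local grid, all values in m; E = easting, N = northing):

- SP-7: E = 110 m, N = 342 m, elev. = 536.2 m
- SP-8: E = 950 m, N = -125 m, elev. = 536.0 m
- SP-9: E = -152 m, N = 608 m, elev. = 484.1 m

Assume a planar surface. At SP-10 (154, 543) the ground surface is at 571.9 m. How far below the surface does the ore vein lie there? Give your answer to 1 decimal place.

133.4 m

Let the plane be z = a·E + b·N + c.
SP-8−SP-7: 840a − 467b = −0.2;  SP-9−SP-7: −262a + 266b = −52.1.
Solving gives a = −0.24122, b = −0.43346.
Then c = 536.2 − a·110 − b·342 = 710.98.
At (154, 543): z_contact = −37.15 − 235.37 + 710.98 = 438.46 m.
Depth below ground = 571.9 − 438.46 = 133.4 m.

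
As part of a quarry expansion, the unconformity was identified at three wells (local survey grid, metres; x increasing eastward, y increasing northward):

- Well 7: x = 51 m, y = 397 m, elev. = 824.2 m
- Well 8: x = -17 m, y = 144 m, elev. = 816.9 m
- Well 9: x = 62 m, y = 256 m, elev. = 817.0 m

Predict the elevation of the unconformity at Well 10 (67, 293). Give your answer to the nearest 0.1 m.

818.4 m

Two edge vectors: Well 7→Well 8 = (-68, -253, -7.3), Well 7→Well 9 = (11, -141, -7.2).
Normal n = (Well 7→Well 8) × (Well 7→Well 9) = (792.3, -569.9, 12371).
So ∂z/∂x = −n_x/n_z = −0.06404 and ∂z/∂y = −n_y/n_z = 0.04607.
Intercept c from Well 7: 824.2 + 3.27 − 18.29 = 809.18.
At (67, 293): z = −4.3 + 13.5 + 809.18 = 818.4 m.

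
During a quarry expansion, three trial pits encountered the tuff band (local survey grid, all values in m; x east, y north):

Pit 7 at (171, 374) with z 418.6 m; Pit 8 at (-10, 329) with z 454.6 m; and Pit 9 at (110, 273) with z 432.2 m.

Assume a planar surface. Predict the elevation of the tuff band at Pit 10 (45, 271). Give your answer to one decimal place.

Two edge vectors: Pit 7→Pit 8 = (-181, -45, 36), Pit 7→Pit 9 = (-61, -101, 13.6).
Normal n = (Pit 7→Pit 8) × (Pit 7→Pit 9) = (3024, 265.6, 15536).
So ∂z/∂x = −n_x/n_z = −0.19464 and ∂z/∂y = −n_y/n_z = −0.01710.
Intercept c from Pit 7: 418.6 + 33.28 + 6.39 = 458.28.
At (45, 271): z = −8.8 − 4.6 + 458.28 = 444.9 m.

444.9 m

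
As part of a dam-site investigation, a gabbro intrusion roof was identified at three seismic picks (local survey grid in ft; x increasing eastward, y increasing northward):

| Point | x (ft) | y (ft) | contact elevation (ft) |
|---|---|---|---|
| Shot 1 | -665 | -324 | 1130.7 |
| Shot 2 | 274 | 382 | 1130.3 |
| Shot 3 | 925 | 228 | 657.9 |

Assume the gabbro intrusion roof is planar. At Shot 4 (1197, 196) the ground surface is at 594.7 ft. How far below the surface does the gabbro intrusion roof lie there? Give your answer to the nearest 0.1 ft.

110.4 ft

Let the plane be z = a·x + b·y + c.
Shot 2−Shot 1: 939a + 706b = −0.4;  Shot 3−Shot 1: 1590a + 552b = −472.8.
Solving gives a = −0.552084, b = 0.733721.
Then c = 1130.7 − a·-665 − b·-324 = 1001.29.
At (1197, 196): z_contact = −660.84 + 143.81 + 1001.29 = 484.25 ft.
Depth below ground = 594.7 − 484.25 = 110.4 ft.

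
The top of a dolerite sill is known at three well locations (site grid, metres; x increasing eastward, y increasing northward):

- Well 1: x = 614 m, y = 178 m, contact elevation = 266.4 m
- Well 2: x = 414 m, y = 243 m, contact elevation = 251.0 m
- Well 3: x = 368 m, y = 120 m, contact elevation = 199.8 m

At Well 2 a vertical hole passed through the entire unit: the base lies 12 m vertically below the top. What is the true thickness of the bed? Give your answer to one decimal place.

Two edge vectors: Well 1→Well 2 = (-200, 65, -15.4), Well 1→Well 3 = (-246, -58, -66.6).
Normal n = (Well 1→Well 2) × (Well 1→Well 3) = (-5222.2, -9531.6, 27590).
So ∂z/∂x = −n_x/n_z = 0.18928 and ∂z/∂y = −n_y/n_z = 0.34547.
|∇z| = √(a²+b²) = 0.39393, so dip δ = arctan(0.39393) = 21.50°.
True thickness = vertical thickness × cos δ = 12 × cos 21.50° = 11.2 m.

11.2 m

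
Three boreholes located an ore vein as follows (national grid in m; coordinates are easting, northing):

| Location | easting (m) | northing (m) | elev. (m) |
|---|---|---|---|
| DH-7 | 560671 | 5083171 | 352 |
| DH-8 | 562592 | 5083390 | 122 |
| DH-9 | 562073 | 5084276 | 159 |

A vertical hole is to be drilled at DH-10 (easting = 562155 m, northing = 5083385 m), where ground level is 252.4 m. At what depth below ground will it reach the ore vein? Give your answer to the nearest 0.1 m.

79.3 m

Let the plane be z = a·easting + b·northing + c.
DH-8−DH-7: 1921a + 219b = −230;  DH-9−DH-7: 1402a + 1105b = −193.
Solving gives a = −0.116697060, b = −0.026597939.
Then c = 352 − a·560671 − b·5083171 = 200982.53.
At (562155, 5083385): z_contact = −65601.84 − 135207.56 + 200982.53 = 173.13 m.
Depth below ground = 252.4 − 173.13 = 79.3 m.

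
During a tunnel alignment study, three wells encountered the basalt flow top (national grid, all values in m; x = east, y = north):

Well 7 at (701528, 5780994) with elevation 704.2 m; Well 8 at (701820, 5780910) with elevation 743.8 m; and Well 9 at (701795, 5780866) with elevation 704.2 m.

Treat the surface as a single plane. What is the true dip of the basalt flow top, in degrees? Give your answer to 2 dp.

38.11°

Two edge vectors: Well 7→Well 8 = (292, -84, 39.6), Well 7→Well 9 = (267, -128, 0).
Normal n = (Well 7→Well 8) × (Well 7→Well 9) = (5068.8, 10573.2, -14948).
So ∂z/∂x = −n_x/n_z = 0.33910 and ∂z/∂y = −n_y/n_z = 0.70733.
Gradient magnitude |∇z| = √(a² + b²) = √(0.11499 + 0.50032) = 0.78441.
True dip = arctan(0.78441) = 38.11°, dipping toward SSW (azimuth ≈ 206°).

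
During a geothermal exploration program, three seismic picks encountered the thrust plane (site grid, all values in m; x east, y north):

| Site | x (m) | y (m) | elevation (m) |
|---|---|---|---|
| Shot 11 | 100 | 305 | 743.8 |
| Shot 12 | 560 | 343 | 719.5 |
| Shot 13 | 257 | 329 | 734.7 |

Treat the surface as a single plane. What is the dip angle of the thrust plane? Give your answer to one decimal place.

5.0°

Let the plane be z = a·x + b·y + c.
Shot 12−Shot 11: 460a + 38b = −24.3;  Shot 13−Shot 11: 157a + 24b = −9.1.
Solving gives a = −0.04679, b = −0.07310.
Gradient magnitude |∇z| = √(a² + b²) = √(0.00219 + 0.00534) = 0.08679.
True dip = arctan(0.08679) = 5.0°, dipping toward NNE (azimuth ≈ 033°).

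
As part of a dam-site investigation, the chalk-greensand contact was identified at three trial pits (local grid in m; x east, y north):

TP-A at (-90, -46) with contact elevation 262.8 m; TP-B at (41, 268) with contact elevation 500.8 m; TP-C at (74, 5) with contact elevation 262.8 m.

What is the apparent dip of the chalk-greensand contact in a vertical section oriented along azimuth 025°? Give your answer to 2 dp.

34.02°

Let the plane be z = a·x + b·y + c.
TP-B−TP-A: 131a + 314b = 238;  TP-C−TP-A: 164a + 51b = 0.
Solving gives a = −0.27085, b = 0.87096.
Unit vector along 025° is (sin 25°, cos 25°) = (0.4226, 0.9063).
Slope in that direction = a·(0.4226) + b·(0.9063) = 0.67489.
Apparent dip = arctan|0.67489| = 34.02° (true dip is 42.4°, so apparent ≤ true as expected).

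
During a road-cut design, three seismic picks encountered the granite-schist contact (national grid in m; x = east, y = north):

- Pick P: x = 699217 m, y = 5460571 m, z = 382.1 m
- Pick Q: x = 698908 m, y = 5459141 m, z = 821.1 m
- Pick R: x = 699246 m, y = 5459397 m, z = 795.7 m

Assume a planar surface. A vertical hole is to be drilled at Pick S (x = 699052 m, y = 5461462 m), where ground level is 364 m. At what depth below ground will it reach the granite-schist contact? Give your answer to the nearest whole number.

Two edge vectors: Pick P→Pick Q = (-309, -1430, 439), Pick P→Pick R = (29, -1174, 413.6).
Normal n = (Pick P→Pick Q) × (Pick P→Pick R) = (-76062, 140533.4, 404236).
So ∂z/∂x = −n_x/n_z = 0.18816236 and ∂z/∂y = −n_y/n_z = −0.34765187.
Intercept c from Pick P: 382.1 − 131566.32 + 1898377.70 = 1767193.48.
At (699052, 5461462): z_contact = 131535.3 − 1898687.5 + 1767193.48 = 41.3 m.
Depth below ground = 364 − 41.3 = 323 m.

323 m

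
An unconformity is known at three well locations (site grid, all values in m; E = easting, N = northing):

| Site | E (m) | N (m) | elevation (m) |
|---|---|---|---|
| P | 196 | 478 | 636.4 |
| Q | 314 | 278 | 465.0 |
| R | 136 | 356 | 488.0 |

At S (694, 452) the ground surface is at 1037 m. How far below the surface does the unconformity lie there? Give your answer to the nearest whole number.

263 m

Let the plane be z = a·E + b·N + c.
Q−P: 118a − 200b = −171.4;  R−P: −60a − 122b = −148.4.
Solving gives a = 0.33222, b = 1.05301.
Then c = 636.4 − a·196 − b·478 = 67.95.
At (694, 452): z_contact = 230.6 + 476.0 + 67.95 = 774.5 m.
Depth below ground = 1037 − 774.5 = 263 m.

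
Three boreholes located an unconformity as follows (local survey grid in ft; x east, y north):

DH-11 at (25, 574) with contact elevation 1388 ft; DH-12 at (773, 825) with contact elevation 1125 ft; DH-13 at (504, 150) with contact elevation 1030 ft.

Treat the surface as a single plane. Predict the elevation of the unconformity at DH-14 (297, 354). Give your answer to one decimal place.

1191.4 ft

Two edge vectors: DH-11→DH-12 = (748, 251, -263), DH-11→DH-13 = (479, -424, -358).
Normal n = (DH-11→DH-12) × (DH-11→DH-13) = (-201370, 141807, -437381).
So ∂z/∂x = −n_x/n_z = −0.46040 and ∂z/∂y = −n_y/n_z = 0.32422.
Intercept c from DH-11: 1388 + 11.51 − 186.10 = 1213.41.
At (297, 354): z = −136.7 + 114.8 + 1213.41 = 1191.4 ft.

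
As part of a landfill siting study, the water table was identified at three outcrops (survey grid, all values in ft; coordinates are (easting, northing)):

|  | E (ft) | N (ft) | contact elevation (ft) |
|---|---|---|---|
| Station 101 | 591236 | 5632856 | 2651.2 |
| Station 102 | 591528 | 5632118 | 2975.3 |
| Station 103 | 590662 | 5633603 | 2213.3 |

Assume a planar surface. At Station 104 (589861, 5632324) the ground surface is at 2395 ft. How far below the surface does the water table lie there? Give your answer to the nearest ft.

136 ft

Let the plane be z = a·E + b·N + c.
Station 102−Station 101: 292a − 738b = 324.1;  Station 103−Station 101: −574a + 747b = −437.9.
Solving gives a = 0.39451209, b = −0.28306568.
Then c = 2651.2 − a·591236 − b·5632856 = 1363869.65.
At (589861, 5632324): z_contact = 232707.3 − 1594317.6 + 1363869.65 = 2259.3 ft.
Depth below ground = 2395 − 2259.3 = 136 ft.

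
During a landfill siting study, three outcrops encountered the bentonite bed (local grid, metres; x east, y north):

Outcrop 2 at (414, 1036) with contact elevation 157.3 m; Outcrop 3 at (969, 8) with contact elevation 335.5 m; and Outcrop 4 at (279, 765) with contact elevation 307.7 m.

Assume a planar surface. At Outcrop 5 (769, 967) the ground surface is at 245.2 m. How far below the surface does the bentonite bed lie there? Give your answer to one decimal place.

192.8 m

Let the plane be z = a·x + b·y + c.
Outcrop 3−Outcrop 2: 555a − 1028b = 178.2;  Outcrop 4−Outcrop 2: −135a − 271b = 150.4.
Solving gives a = −0.367650, b = −0.371835.
Then c = 157.3 − a·414 − b·1036 = 694.73.
At (769, 967): z_contact = −282.72 − 359.56 + 694.73 = 52.44 m.
Depth below ground = 245.2 − 52.44 = 192.8 m.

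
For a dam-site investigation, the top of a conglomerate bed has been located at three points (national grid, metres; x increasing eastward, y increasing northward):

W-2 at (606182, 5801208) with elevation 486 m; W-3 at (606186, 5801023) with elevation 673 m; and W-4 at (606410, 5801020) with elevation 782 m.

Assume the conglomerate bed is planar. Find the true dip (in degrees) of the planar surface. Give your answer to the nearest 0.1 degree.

Let the plane be z = a·x + b·y + c.
W-3−W-2: 4a − 185b = 187;  W-4−W-2: 228a − 188b = 296.
Solving gives a = 0.47321, b = −1.00058.
Gradient magnitude |∇z| = √(a² + b²) = √(0.22392 + 1.00116) = 1.10683.
True dip = arctan(1.10683) = 47.9°, dipping toward NNW (azimuth ≈ 335°).

47.9°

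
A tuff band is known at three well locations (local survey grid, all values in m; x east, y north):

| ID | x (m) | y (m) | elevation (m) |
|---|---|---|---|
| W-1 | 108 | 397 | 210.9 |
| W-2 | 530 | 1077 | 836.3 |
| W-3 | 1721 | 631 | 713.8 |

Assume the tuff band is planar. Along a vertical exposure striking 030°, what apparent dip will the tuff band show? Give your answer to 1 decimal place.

38.3°

Let the plane be z = a·x + b·y + c.
W-2−W-1: 422a + 680b = 625.4;  W-3−W-1: 1613a + 234b = 502.9.
Solving gives a = 0.19600, b = 0.79807.
Unit vector along 030° is (sin 30°, cos 30°) = (0.5000, 0.8660).
Slope in that direction = a·(0.5000) + b·(0.8660) = 0.78915.
Apparent dip = arctan|0.78915| = 38.3° (true dip is 39.4°, so apparent ≤ true as expected).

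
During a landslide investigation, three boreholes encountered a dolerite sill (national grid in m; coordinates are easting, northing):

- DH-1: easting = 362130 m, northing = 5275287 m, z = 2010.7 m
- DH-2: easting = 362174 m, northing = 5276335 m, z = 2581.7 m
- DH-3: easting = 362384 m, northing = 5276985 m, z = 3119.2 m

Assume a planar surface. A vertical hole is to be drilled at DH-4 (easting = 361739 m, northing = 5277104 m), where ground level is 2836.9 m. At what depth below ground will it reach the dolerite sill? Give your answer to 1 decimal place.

Two edge vectors: DH-1→DH-2 = (44, 1048, 571), DH-1→DH-3 = (254, 1698, 1108.5).
Normal n = (DH-1→DH-2) × (DH-1→DH-3) = (192150, 96260, -191480).
So ∂z/∂easting = −n_x/n_z = 1.003499060 and ∂z/∂northing = −n_y/n_z = 0.502715688.
Intercept c from DH-1: 2010.7 − 363397.11 − 2651969.54 = −3013355.95.
At (361739, 5277104): z_contact = 363004.75 + 2652882.97 − 3013355.95 = 2531.77 m.
Depth below ground = 2836.9 − 2531.77 = 305.1 m.

305.1 m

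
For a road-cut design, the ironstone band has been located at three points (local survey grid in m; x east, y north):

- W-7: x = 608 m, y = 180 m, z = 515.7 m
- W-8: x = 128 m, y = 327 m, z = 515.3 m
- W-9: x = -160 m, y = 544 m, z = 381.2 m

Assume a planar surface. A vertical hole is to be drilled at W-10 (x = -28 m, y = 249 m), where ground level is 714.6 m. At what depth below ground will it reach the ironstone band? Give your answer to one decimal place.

68.7 m

Let the plane be z = a·x + b·y + c.
W-8−W-7: −480a + 147b = −0.4;  W-9−W-7: −768a + 364b = −134.5.
Solving gives a = −0.31745, b = −1.03929.
Then c = 515.7 − a·608 − b·180 = 895.78.
At (-28, 249): z_contact = 8.89 − 258.78 + 895.78 = 645.89 m.
Depth below ground = 714.6 − 645.89 = 68.7 m.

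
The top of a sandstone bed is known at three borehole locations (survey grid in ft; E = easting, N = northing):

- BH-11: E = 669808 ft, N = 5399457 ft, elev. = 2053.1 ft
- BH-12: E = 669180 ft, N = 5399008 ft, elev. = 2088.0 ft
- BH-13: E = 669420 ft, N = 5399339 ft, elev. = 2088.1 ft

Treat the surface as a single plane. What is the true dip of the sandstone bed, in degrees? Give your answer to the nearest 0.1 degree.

Let the plane be z = a·E + b·N + c.
BH-12−BH-11: −628a − 449b = 34.9;  BH-13−BH-11: −388a − 118b = 35.
Solving gives a = −0.11584, b = 0.08430.
Gradient magnitude |∇z| = √(a² + b²) = √(0.01342 + 0.00711) = 0.14327.
True dip = arctan(0.14327) = 8.2°, dipping toward SE (azimuth ≈ 126°).

8.2°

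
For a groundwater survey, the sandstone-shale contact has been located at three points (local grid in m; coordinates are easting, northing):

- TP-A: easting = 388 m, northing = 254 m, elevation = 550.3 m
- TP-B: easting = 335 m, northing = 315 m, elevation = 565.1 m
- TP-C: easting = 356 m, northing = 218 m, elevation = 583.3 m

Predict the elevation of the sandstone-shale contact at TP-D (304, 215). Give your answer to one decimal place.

618.6 m

Let the plane be z = a·easting + b·northing + c.
TP-B−TP-A: −53a + 61b = 14.8;  TP-C−TP-A: −32a − 36b = 33.
Solving gives a = −0.65953, b = −0.33041.
Then c = 550.3 − a·388 − b·254 = 890.12.
At (304, 215): z = −200.5 − 71.0 + 890.12 = 618.6 m.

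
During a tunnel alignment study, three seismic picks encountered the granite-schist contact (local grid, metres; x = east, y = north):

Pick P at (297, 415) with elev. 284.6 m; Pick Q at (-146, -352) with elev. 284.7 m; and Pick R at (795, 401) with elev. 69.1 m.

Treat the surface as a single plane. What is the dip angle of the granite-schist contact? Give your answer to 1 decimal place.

Let the plane be z = a·x + b·y + c.
Pick Q−Pick P: −443a − 767b = 0.1;  Pick R−Pick P: 498a − 14b = −215.5.
Solving gives a = −0.42582, b = 0.24581.
Gradient magnitude |∇z| = √(a² + b²) = √(0.18132 + 0.06042) = 0.49168.
True dip = arctan(0.49168) = 26.2°, dipping toward ESE (azimuth ≈ 120°).

26.2°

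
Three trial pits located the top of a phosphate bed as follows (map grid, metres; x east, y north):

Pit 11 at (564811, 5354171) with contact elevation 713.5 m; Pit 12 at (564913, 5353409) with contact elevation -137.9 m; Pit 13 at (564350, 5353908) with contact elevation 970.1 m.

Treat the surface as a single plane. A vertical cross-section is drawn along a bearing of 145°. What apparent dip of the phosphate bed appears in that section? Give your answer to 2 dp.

55.03°

Let the plane be z = a·x + b·y + c.
Pit 12−Pit 11: 102a − 762b = −851.4;  Pit 13−Pit 11: −461a − 263b = 256.6.
Solving gives a = −1.10933, b = 0.96883.
Unit vector along 145° is (sin 145°, cos 145°) = (0.5736, -0.8192).
Slope in that direction = a·(0.5736) + b·(-0.8192) = −1.42991.
Apparent dip = arctan|1.42991| = 55.03° (true dip is 55.8°, so apparent ≤ true as expected).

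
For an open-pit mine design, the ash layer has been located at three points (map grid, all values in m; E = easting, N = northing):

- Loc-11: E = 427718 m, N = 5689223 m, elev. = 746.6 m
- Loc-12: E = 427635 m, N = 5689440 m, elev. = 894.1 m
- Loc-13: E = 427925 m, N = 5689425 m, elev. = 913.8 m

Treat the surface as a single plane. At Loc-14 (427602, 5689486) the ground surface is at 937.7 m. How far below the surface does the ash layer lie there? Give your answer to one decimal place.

Two edge vectors: Loc-11→Loc-12 = (-83, 217, 147.5), Loc-11→Loc-13 = (207, 202, 167.2).
Normal n = (Loc-11→Loc-12) × (Loc-11→Loc-13) = (6487.4, 44410.1, -61685).
So ∂z/∂E = −n_x/n_z = 0.105169814 and ∂z/∂N = −n_y/n_z = 0.719949745.
Intercept c from Loc-11: 746.6 − 44983.02 − 4095954.65 = −4140191.07.
At (427602, 5689486): z_contact = 44970.82 + 4096143.99 − 4140191.07 = 923.75 m.
Depth below ground = 937.7 − 923.75 = 14.0 m.

14.0 m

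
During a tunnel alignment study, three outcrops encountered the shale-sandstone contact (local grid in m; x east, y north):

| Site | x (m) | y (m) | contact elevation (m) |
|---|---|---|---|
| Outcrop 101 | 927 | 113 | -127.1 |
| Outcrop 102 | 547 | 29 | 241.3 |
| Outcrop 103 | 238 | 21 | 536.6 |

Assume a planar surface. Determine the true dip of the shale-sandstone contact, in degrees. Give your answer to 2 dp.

Two edge vectors: Outcrop 101→Outcrop 102 = (-380, -84, 368.4), Outcrop 101→Outcrop 103 = (-689, -92, 663.7).
Normal n = (Outcrop 101→Outcrop 102) × (Outcrop 101→Outcrop 103) = (-21858, -1621.6, -22916).
So ∂z/∂x = −n_x/n_z = −0.95383 and ∂z/∂y = −n_y/n_z = −0.07076.
Gradient magnitude |∇z| = √(a² + b²) = √(0.90979 + 0.00501) = 0.95645.
True dip = arctan(0.95645) = 43.72°, dipping toward E (azimuth ≈ 086°).

43.72°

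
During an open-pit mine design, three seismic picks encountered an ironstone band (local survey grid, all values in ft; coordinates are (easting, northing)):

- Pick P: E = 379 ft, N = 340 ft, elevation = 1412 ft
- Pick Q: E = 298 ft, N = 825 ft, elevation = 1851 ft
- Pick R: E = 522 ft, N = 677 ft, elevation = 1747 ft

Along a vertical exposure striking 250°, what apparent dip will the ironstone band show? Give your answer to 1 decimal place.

Two edge vectors: Pick P→Pick Q = (-81, 485, 439), Pick P→Pick R = (143, 337, 335).
Normal n = (Pick P→Pick Q) × (Pick P→Pick R) = (14532, 89912, -96652).
So ∂z/∂E = −n_x/n_z = 0.15035 and ∂z/∂N = −n_y/n_z = 0.93027.
Unit vector along 250° is (sin 250°, cos 250°) = (-0.9397, -0.3420).
Slope in that direction = a·(-0.9397) + b·(-0.3420) = −0.45946.
Apparent dip = arctan|0.45946| = 24.7° (true dip is 43.3°, so apparent ≤ true as expected).

24.7°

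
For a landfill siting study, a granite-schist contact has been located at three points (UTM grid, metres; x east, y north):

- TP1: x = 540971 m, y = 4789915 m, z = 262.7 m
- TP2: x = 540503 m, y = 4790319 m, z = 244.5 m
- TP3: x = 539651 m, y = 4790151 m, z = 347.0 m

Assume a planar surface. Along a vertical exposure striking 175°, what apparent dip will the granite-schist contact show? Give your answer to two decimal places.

Let the plane be z = a·x + b·y + c.
TP2−TP1: −468a + 404b = −18.2;  TP3−TP1: −1320a + 236b = 84.3.
Solving gives a = −0.09070, b = −0.15012.
Unit vector along 175° is (sin 175°, cos 175°) = (0.0872, -0.9962).
Slope in that direction = a·(0.0872) + b·(-0.9962) = 0.14165.
Apparent dip = arctan|0.14165| = 8.06° (true dip is 9.9°, so apparent ≤ true as expected).

8.06°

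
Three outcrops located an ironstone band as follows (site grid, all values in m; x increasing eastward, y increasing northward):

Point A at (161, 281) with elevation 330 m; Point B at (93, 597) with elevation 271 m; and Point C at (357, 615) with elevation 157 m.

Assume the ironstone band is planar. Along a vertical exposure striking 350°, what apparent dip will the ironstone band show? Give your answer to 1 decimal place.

Let the plane be z = a·x + b·y + c.
Point B−Point A: −68a + 316b = −59;  Point C−Point A: 196a + 334b = −173.
Solving gives a = −0.41303, b = −0.27559.
Unit vector along 350° is (sin 350°, cos 350°) = (-0.1736, 0.9848).
Slope in that direction = a·(-0.1736) + b·(0.9848) = −0.19968.
Apparent dip = arctan|0.19968| = 11.3° (true dip is 26.4°, so apparent ≤ true as expected).

11.3°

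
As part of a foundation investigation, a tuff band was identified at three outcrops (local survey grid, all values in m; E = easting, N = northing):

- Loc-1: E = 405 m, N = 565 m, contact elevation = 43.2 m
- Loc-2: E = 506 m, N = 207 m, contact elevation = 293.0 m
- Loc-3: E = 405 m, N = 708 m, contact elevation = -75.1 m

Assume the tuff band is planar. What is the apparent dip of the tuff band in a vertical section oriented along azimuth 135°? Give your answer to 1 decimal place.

14.6°

Let the plane be z = a·E + b·N + c.
Loc-2−Loc-1: 101a − 358b = 249.8;  Loc-3−Loc-1: 0a + 143b = −118.3.
Solving gives a = −0.45905, b = −0.82727.
Unit vector along 135° is (sin 135°, cos 135°) = (0.7071, -0.7071).
Slope in that direction = a·(0.7071) + b·(-0.7071) = 0.26038.
Apparent dip = arctan|0.26038| = 14.6° (true dip is 43.4°, so apparent ≤ true as expected).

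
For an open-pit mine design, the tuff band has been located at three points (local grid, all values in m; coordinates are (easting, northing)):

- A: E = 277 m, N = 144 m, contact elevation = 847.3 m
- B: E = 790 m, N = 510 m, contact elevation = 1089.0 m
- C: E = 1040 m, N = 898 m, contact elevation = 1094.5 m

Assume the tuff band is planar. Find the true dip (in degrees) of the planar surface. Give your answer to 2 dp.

Two edge vectors: A→B = (513, 366, 241.7), A→C = (763, 754, 247.2).
Normal n = (A→B) × (A→C) = (-91766.6, 57603.5, 107544).
So ∂z/∂E = −n_x/n_z = 0.85329 and ∂z/∂N = −n_y/n_z = −0.53563.
Gradient magnitude |∇z| = √(a² + b²) = √(0.72811 + 0.28690) = 1.00748.
True dip = arctan(1.00748) = 45.21°, dipping toward WNW (azimuth ≈ 302°).

45.21°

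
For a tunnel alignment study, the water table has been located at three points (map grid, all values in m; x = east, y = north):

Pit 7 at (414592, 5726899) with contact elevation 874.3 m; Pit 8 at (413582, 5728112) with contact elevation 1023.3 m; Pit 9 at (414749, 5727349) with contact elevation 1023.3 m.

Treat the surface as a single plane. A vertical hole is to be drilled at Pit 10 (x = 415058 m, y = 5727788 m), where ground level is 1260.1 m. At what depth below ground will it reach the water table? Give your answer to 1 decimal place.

Let the plane be z = a·x + b·y + c.
Pit 8−Pit 7: −1010a + 1213b = 149;  Pit 9−Pit 7: 157a + 450b = 149.
Solving gives a = 0.176275039, b = 0.269610709.
Then c = 874.3 − a·414592 − b·5726899 = −1616241.22.
At (415058, 5727788): z_contact = 73164.37 + 1544272.98 − 1616241.22 = 1196.13 m.
Depth below ground = 1260.1 − 1196.13 = 64.0 m.

64.0 m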